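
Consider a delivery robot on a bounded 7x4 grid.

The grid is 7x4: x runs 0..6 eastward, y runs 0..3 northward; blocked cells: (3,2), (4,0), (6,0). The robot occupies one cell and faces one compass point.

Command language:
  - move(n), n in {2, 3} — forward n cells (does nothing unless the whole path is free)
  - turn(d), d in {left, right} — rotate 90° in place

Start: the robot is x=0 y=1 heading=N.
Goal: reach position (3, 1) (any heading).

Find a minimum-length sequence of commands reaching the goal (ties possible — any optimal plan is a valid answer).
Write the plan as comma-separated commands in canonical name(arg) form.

turn(right), move(3)

initial: x=0 y=1 heading=N
t=1 turn(right) ⇒ x=0 y=1 heading=E
t=2 move(3) ⇒ x=3 y=1 heading=E
shorter routes all fall short; 2 is best.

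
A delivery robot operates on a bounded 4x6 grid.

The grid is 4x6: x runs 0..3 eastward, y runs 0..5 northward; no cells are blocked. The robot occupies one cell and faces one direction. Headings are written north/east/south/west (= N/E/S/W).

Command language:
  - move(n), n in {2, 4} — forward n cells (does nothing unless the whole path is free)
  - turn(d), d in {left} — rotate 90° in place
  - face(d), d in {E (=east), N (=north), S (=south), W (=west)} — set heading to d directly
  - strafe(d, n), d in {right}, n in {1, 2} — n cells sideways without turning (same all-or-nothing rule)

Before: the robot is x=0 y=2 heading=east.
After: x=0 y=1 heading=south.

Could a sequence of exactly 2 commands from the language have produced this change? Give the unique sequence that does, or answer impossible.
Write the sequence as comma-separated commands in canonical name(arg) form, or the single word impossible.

strafe(right, 1), face(S)

key: running face(S) before strafe(right, 1) would end elsewhere — order is forced
from: x=0 y=2 heading=east
t=1 strafe(right, 1) ⇒ x=0 y=1 heading=east
t=2 face(S) ⇒ x=0 y=1 heading=south
all 81 alternatives checked — unique.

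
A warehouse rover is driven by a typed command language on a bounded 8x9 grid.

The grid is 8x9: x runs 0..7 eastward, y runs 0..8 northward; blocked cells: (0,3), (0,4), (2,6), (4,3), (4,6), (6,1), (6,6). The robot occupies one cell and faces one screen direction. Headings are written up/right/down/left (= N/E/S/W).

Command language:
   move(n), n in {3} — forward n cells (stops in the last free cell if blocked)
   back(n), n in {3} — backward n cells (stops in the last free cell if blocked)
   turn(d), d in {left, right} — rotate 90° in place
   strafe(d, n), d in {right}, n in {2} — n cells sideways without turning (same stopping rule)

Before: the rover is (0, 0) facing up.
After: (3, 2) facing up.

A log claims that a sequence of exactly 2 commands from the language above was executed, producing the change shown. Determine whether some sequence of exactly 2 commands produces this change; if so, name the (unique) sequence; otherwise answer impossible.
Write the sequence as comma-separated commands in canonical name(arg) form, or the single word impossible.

all 25 sequences checked — none match.

impossible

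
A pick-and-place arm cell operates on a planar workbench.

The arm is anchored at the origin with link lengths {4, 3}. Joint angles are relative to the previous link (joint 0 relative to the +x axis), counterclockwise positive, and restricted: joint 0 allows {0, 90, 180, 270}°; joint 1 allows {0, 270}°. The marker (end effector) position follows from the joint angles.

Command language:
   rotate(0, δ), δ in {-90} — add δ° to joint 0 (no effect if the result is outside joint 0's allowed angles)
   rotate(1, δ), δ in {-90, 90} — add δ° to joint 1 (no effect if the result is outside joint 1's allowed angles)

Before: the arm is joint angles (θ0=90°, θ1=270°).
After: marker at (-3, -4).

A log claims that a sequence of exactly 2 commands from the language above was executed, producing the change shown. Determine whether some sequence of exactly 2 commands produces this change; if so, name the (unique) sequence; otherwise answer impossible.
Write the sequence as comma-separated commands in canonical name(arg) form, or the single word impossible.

rotate(0, -90), rotate(0, -90)

from: joint angles (θ0=90°, θ1=270°)
1. rotate(0, -90) → joint angles (θ0=0°, θ1=270°)
2. rotate(0, -90) → joint angles (θ0=270°, θ1=270°)
uniquely the one of 9 2-step routes that fits.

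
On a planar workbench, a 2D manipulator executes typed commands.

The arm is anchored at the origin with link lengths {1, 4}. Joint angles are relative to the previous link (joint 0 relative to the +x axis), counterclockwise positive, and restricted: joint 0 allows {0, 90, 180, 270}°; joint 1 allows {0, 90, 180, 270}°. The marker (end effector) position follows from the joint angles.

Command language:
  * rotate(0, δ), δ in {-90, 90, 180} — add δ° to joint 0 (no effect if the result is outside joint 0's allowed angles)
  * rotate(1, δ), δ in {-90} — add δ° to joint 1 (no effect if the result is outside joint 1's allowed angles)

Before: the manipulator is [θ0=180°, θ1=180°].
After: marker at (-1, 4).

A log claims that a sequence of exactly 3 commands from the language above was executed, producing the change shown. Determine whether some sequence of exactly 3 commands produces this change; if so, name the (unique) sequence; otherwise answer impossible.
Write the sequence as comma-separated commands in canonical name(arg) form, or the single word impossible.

from: [θ0=180°, θ1=180°]
step 1 (rotate(1, -90)): [θ0=180°, θ1=90°]
step 2 (rotate(1, -90)): [θ0=180°, θ1=0°]
step 3 (rotate(1, -90)): [θ0=180°, θ1=270°]
no rival 3-sequence matches.

rotate(1, -90), rotate(1, -90), rotate(1, -90)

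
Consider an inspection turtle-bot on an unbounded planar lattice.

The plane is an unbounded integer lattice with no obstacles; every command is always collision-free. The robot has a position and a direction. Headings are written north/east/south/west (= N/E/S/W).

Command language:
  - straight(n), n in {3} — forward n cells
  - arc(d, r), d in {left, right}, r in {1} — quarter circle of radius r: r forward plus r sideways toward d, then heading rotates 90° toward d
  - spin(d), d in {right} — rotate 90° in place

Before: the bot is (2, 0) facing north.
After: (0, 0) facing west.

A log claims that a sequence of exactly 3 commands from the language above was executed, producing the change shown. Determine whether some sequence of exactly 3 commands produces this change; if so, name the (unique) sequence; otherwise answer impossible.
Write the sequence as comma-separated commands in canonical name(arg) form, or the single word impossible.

arc(left, 1), arc(left, 1), spin(right)

key: cell and facing (now W) both changed — the 3 commands mix motion and turning
start: (2, 0) facing north
step 1 (arc(left, 1)): (1, 1) facing west
step 2 (arc(left, 1)): (0, 0) facing south
step 3 (spin(right)): (0, 0) facing west
uniquely the one of 64 3-step routes that fits.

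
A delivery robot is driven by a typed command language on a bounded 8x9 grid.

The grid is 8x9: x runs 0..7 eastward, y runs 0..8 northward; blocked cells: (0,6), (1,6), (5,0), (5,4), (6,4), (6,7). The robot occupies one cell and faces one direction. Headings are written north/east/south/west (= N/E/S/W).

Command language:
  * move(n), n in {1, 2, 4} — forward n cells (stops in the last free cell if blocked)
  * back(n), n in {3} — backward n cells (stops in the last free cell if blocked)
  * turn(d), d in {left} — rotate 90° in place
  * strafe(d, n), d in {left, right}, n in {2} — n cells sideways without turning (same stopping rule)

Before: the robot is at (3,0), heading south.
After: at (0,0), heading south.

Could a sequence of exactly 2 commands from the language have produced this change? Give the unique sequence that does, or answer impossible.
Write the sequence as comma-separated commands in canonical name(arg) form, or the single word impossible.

strafe(right, 2), strafe(right, 2)

key: heading stays S — no command in the sequence turns
start: at (3,0), heading south
t=1 strafe(right, 2) ⇒ at (1,0), heading south
t=2 strafe(right, 2) ⇒ at (0,0), heading south
no other 2-command option fits: unique.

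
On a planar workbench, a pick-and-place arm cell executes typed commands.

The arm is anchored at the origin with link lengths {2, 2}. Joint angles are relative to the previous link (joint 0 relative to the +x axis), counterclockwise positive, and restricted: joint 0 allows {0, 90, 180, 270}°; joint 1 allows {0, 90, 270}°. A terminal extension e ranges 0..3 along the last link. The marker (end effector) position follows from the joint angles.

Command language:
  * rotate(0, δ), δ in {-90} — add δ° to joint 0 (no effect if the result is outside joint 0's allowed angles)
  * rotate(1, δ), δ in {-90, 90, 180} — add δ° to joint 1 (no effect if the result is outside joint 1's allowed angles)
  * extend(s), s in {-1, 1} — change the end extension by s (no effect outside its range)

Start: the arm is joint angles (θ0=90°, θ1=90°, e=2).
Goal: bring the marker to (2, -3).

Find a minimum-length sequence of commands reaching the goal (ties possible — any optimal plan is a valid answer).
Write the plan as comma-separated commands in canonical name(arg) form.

rotate(1, 180), rotate(0, -90), extend(-1)

begin: joint angles (θ0=90°, θ1=90°, e=2)
1. rotate(1, 180) → joint angles (θ0=90°, θ1=270°, e=2)
2. rotate(0, -90) → joint angles (θ0=0°, θ1=270°, e=2)
3. extend(-1) → joint angles (θ0=0°, θ1=270°, e=1)
shorter routes all fall short; 3 is best.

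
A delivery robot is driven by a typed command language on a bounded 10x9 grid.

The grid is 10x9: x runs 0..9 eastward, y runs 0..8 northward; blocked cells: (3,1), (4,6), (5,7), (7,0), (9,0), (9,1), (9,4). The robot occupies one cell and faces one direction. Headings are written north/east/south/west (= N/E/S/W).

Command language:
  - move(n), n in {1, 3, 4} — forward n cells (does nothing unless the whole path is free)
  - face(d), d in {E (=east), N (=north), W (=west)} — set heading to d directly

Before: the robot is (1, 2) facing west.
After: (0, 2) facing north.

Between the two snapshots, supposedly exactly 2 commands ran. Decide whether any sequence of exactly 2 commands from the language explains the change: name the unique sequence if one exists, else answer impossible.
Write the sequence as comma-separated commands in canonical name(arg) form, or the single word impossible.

key: position moved to (0,2) AND the heading swung to N — translation plus rotation needed
start: (1, 2) facing west
1. move(1) → (0, 2) facing west
2. face(N) → (0, 2) facing north
no rival 2-sequence matches.

move(1), face(N)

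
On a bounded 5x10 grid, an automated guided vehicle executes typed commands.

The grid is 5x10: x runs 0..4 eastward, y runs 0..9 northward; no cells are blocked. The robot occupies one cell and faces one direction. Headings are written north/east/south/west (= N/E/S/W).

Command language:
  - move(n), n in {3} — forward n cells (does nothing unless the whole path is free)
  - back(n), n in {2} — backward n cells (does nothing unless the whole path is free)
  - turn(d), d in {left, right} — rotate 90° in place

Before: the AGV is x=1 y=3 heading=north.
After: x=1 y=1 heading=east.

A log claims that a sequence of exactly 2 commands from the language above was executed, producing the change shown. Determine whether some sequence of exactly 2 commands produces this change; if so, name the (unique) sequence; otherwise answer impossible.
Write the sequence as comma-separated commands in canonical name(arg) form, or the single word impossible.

key: cell and facing (now E) both changed — the 2 commands mix motion and turning
t0: x=1 y=3 heading=north
t=1 back(2) ⇒ x=1 y=1 heading=north
t=2 turn(right) ⇒ x=1 y=1 heading=east
all 16 alternatives checked — unique.

back(2), turn(right)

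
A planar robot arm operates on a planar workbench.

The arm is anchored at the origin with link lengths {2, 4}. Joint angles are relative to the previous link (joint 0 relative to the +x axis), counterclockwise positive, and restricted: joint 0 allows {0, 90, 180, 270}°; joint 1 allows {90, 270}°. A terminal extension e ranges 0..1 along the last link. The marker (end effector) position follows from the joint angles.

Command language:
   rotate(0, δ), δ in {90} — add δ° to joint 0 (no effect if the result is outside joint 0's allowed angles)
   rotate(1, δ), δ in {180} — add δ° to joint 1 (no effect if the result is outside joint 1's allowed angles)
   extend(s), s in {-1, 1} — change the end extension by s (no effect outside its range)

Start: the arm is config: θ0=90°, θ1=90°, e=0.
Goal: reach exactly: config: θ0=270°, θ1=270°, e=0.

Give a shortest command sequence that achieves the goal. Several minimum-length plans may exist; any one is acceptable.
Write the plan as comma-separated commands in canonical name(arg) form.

rotate(1, 180), rotate(0, 90), rotate(0, 90)

t0: config: θ0=90°, θ1=90°, e=0
[1] after rotate(1, 180): config: θ0=90°, θ1=270°, e=0
[2] after rotate(0, 90): config: θ0=180°, θ1=270°, e=0
[3] after rotate(0, 90): config: θ0=270°, θ1=270°, e=0
minimal: 3 command(s), checked below 3.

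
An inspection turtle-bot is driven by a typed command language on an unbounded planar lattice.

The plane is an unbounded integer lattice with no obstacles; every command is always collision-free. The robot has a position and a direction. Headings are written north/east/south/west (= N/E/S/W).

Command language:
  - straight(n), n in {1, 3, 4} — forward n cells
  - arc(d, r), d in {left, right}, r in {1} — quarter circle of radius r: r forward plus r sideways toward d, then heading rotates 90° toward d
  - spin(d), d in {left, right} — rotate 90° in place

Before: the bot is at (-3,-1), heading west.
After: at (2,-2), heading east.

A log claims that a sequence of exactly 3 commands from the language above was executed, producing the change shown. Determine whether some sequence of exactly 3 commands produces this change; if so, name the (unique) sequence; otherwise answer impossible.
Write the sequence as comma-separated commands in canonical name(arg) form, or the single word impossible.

key: order matters: swapping spin(left) and straight(4) lands elsewhere
from: at (-3,-1), heading west
t=1 spin(left) ⇒ at (-3,-1), heading south
t=2 arc(left, 1) ⇒ at (-2,-2), heading east
t=3 straight(4) ⇒ at (2,-2), heading east
no rival 3-sequence matches.

spin(left), arc(left, 1), straight(4)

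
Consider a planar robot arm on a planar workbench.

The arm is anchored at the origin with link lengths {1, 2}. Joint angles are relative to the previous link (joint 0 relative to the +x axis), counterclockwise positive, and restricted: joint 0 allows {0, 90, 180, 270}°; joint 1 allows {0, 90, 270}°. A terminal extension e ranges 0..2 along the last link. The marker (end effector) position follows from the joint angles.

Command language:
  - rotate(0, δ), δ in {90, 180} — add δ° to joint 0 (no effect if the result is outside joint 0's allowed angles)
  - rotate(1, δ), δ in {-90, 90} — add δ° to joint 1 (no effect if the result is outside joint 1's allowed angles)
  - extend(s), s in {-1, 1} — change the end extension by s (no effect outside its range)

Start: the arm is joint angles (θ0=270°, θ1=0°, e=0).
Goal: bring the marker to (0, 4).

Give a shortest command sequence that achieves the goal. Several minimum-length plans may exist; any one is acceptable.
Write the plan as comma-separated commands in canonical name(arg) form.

t0: joint angles (θ0=270°, θ1=0°, e=0)
[1] after extend(1): joint angles (θ0=270°, θ1=0°, e=1)
[2] after rotate(0, 180): joint angles (θ0=90°, θ1=0°, e=1)
no 1-step plan works, so 2 is optimal.

extend(1), rotate(0, 180)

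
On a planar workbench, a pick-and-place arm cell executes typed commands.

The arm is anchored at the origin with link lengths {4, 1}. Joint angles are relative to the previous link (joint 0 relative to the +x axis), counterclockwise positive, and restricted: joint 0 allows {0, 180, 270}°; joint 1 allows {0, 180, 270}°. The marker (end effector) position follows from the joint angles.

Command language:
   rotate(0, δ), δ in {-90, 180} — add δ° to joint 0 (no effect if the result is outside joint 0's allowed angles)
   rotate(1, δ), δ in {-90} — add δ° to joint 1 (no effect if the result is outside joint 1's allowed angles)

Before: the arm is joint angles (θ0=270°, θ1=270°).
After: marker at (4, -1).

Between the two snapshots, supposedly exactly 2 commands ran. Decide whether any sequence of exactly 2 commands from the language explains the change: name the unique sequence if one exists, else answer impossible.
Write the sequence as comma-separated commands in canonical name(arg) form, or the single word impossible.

key: order matters: swapping rotate(0, -90) and rotate(0, 180) lands elsewhere
start: joint angles (θ0=270°, θ1=270°)
step 1 (rotate(0, -90)): joint angles (θ0=180°, θ1=270°)
step 2 (rotate(0, 180)): joint angles (θ0=0°, θ1=270°)
no rival 2-sequence matches.

rotate(0, -90), rotate(0, 180)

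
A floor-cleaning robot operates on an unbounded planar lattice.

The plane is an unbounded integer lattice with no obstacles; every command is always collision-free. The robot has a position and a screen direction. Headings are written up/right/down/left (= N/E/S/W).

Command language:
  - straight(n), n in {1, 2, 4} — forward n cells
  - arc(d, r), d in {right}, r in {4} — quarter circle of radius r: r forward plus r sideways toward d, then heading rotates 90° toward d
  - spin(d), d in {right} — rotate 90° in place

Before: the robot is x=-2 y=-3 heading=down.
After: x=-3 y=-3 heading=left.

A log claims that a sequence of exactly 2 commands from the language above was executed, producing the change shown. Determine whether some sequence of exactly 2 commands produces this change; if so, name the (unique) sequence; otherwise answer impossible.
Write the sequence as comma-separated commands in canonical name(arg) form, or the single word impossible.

spin(right), straight(1)

key: running straight(1) before spin(right) would end elsewhere — order is forced
t0: x=-2 y=-3 heading=down
[1] after spin(right): x=-2 y=-3 heading=left
[2] after straight(1): x=-3 y=-3 heading=left
no rival 2-sequence matches.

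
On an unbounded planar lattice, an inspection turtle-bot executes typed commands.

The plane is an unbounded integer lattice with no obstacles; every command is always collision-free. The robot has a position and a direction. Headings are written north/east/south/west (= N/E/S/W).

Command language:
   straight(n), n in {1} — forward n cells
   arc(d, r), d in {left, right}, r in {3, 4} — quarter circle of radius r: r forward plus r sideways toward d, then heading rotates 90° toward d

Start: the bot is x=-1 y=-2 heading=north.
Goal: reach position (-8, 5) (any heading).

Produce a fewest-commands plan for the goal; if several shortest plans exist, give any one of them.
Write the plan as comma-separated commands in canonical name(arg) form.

from: x=-1 y=-2 heading=north
step 1 (arc(left, 3)): x=-4 y=1 heading=west
step 2 (arc(right, 4)): x=-8 y=5 heading=north
nothing shorter than 2 reaches the goal.

arc(left, 3), arc(right, 4)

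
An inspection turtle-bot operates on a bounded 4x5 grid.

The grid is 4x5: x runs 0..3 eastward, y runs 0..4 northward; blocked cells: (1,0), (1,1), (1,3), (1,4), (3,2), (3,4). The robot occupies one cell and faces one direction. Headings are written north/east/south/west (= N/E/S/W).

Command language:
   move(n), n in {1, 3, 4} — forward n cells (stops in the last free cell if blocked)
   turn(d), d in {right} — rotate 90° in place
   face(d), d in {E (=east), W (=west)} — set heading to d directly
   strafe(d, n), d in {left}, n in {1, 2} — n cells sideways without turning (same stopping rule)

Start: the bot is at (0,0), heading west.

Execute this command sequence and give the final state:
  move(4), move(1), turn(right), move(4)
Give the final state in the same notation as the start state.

at (0,4), heading north

initial: at (0,0), heading west
t=1 move(4) ⇒ at (0,0), heading west
t=2 move(1) ⇒ at (0,0), heading west
t=3 turn(right) ⇒ at (0,0), heading north
t=4 move(4) ⇒ at (0,4), heading north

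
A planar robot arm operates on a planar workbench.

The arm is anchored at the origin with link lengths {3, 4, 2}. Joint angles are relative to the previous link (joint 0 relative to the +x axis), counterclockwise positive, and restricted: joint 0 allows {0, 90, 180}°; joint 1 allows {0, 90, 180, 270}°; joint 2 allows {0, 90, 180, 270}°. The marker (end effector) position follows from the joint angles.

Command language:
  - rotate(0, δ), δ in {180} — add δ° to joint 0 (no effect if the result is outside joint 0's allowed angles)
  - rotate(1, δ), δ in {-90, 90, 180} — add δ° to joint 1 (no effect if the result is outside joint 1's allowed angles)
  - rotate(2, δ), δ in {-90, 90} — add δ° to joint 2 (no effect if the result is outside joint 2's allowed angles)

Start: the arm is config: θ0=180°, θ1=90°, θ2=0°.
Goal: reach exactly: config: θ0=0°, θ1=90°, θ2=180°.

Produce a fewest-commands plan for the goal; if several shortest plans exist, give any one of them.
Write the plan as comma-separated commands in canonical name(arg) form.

rotate(2, 90), rotate(2, 90), rotate(0, 180)

t0: config: θ0=180°, θ1=90°, θ2=0°
[1] after rotate(2, 90): config: θ0=180°, θ1=90°, θ2=90°
[2] after rotate(2, 90): config: θ0=180°, θ1=90°, θ2=180°
[3] after rotate(0, 180): config: θ0=0°, θ1=90°, θ2=180°
nothing shorter than 3 reaches the goal.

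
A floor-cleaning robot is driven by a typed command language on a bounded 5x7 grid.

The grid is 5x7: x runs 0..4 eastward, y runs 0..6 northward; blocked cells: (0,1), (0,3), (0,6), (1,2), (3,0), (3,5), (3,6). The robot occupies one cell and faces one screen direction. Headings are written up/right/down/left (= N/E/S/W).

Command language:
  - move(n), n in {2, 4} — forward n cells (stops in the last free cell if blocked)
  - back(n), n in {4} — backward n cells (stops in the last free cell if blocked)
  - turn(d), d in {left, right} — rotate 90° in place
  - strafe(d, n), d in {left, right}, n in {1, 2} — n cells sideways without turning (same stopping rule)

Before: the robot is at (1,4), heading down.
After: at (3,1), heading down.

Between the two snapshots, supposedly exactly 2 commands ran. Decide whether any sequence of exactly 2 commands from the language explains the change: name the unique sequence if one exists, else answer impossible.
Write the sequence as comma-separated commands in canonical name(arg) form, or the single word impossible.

strafe(left, 2), move(4)

key: heading stays S — no command in the sequence turns
start: at (1,4), heading down
t=1 strafe(left, 2) ⇒ at (3,4), heading down
t=2 move(4) ⇒ at (3,1), heading down
no other 2-command option fits: unique.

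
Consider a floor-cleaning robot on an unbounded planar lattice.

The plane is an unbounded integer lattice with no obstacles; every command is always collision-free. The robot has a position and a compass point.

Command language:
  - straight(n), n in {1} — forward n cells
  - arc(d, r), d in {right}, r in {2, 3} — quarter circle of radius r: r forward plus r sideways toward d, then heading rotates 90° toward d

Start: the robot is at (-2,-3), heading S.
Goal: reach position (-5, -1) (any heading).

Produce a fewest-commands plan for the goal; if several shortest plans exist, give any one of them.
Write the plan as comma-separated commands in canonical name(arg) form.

arc(right, 3), arc(right, 3), arc(right, 2), straight(1)

begin: at (-2,-3), heading S
[1] after arc(right, 3): at (-5,-6), heading W
[2] after arc(right, 3): at (-8,-3), heading N
[3] after arc(right, 2): at (-6,-1), heading E
[4] after straight(1): at (-5,-1), heading E
nothing shorter than 4 reaches the goal.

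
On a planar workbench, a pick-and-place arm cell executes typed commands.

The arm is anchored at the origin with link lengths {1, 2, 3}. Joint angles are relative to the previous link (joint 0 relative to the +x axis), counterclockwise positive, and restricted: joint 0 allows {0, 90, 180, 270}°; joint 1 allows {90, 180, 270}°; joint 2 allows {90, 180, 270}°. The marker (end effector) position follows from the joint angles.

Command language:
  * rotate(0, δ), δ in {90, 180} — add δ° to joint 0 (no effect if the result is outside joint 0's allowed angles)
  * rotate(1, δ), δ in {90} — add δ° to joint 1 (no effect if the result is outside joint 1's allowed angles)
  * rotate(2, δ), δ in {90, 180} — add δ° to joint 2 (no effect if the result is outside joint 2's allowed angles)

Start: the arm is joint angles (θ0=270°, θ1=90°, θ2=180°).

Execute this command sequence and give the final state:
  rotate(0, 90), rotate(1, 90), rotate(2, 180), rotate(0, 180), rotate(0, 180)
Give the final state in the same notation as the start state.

joint angles (θ0=0°, θ1=180°, θ2=180°)

from: joint angles (θ0=270°, θ1=90°, θ2=180°)
[1] after rotate(0, 90): joint angles (θ0=0°, θ1=90°, θ2=180°)
[2] after rotate(1, 90): joint angles (θ0=0°, θ1=180°, θ2=180°)
[3] after rotate(2, 180): joint angles (θ0=0°, θ1=180°, θ2=180°)
[4] after rotate(0, 180): joint angles (θ0=180°, θ1=180°, θ2=180°)
[5] after rotate(0, 180): joint angles (θ0=0°, θ1=180°, θ2=180°)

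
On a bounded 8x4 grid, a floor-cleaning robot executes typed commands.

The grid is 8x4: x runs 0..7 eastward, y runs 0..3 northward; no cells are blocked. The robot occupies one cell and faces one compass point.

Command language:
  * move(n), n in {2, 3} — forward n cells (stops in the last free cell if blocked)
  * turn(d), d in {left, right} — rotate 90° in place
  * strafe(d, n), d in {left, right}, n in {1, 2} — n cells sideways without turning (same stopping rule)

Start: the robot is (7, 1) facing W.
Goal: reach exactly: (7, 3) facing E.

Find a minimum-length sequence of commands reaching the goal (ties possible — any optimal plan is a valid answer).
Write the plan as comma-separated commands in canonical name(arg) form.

strafe(right, 2), turn(right), turn(right)

start: (7, 1) facing W
step 1 (strafe(right, 2)): (7, 3) facing W
step 2 (turn(right)): (7, 3) facing N
step 3 (turn(right)): (7, 3) facing E
nothing shorter than 3 reaches the goal.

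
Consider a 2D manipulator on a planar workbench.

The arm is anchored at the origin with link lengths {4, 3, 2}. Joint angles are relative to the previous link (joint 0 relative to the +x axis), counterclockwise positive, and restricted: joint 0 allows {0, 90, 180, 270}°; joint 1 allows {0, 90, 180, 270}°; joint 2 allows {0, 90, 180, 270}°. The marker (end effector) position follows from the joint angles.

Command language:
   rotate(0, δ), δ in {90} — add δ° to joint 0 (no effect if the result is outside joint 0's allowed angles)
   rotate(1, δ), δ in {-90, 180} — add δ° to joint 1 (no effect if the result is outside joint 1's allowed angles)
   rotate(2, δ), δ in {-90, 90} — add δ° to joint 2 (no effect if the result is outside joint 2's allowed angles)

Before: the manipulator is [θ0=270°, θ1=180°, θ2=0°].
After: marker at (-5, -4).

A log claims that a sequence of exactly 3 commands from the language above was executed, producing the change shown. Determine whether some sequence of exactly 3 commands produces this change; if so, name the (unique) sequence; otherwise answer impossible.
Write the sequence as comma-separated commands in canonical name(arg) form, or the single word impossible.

initial: [θ0=270°, θ1=180°, θ2=0°]
t=1 rotate(1, -90) ⇒ [θ0=270°, θ1=90°, θ2=0°]
t=2 rotate(1, -90) ⇒ [θ0=270°, θ1=0°, θ2=0°]
t=3 rotate(1, -90) ⇒ [θ0=270°, θ1=270°, θ2=0°]
no other 3-command option fits: unique.

rotate(1, -90), rotate(1, -90), rotate(1, -90)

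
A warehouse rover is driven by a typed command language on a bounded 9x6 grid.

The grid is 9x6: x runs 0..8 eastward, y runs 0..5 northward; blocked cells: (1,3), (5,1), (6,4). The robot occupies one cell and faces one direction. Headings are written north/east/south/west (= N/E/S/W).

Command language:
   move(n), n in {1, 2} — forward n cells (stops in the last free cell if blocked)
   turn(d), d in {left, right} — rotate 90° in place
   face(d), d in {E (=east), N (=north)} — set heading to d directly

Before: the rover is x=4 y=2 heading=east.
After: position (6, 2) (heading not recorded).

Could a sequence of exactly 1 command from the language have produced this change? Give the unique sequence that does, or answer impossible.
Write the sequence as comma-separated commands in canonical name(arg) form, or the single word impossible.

move(2)

from: x=4 y=2 heading=east
step 1 (move(2)): x=6 y=2 heading=east
uniquely the one of 6 1-step routes that fits.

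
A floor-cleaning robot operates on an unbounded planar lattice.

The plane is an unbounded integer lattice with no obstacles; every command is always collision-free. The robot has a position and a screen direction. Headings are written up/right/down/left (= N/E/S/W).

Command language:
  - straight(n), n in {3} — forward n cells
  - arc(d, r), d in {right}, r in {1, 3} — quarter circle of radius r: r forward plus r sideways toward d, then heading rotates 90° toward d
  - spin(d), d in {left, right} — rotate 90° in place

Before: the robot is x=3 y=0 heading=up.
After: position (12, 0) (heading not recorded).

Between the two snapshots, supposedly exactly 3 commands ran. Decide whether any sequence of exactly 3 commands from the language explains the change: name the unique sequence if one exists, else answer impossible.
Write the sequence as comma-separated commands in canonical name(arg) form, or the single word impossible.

arc(right, 3), straight(3), arc(right, 3)

t0: x=3 y=0 heading=up
1. arc(right, 3) → x=6 y=3 heading=right
2. straight(3) → x=9 y=3 heading=right
3. arc(right, 3) → x=12 y=0 heading=down
uniquely the one of 125 3-step routes that fits.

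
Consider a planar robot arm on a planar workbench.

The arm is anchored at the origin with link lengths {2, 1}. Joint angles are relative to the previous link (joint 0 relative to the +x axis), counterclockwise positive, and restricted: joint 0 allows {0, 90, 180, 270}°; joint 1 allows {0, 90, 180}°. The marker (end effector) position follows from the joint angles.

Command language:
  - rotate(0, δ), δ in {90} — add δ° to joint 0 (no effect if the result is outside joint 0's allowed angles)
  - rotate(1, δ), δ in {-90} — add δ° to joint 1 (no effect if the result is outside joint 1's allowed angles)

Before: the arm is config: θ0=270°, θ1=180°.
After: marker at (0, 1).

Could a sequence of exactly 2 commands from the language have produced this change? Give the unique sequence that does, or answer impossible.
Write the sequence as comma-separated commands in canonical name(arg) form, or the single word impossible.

initial: config: θ0=270°, θ1=180°
[1] after rotate(0, 90): config: θ0=0°, θ1=180°
[2] after rotate(0, 90): config: θ0=90°, θ1=180°
all 4 alternatives checked — unique.

rotate(0, 90), rotate(0, 90)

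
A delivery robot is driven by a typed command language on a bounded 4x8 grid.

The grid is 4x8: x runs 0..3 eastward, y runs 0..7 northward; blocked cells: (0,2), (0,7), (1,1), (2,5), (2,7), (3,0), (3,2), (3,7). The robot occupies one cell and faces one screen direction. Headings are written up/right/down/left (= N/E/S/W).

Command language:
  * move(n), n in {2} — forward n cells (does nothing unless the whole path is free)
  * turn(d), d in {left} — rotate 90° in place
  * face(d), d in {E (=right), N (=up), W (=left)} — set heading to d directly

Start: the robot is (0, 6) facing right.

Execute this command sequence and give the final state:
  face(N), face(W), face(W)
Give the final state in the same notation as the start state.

begin: (0, 6) facing right
1. face(N) → (0, 6) facing up
2. face(W) → (0, 6) facing left
3. face(W) → (0, 6) facing left

(0, 6) facing left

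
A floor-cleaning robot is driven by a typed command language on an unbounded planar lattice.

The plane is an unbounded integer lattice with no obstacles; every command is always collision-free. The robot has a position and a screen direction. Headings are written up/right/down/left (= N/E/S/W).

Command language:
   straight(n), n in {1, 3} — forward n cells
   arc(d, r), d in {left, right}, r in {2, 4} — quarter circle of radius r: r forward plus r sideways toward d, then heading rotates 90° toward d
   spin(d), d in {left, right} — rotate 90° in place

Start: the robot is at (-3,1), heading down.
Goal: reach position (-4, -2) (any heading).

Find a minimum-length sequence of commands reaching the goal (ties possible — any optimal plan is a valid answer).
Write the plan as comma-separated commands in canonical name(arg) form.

t0: at (-3,1), heading down
t=1 straight(3) ⇒ at (-3,-2), heading down
t=2 spin(right) ⇒ at (-3,-2), heading left
t=3 straight(1) ⇒ at (-4,-2), heading left
no 2-step plan works, so 3 is optimal.

straight(3), spin(right), straight(1)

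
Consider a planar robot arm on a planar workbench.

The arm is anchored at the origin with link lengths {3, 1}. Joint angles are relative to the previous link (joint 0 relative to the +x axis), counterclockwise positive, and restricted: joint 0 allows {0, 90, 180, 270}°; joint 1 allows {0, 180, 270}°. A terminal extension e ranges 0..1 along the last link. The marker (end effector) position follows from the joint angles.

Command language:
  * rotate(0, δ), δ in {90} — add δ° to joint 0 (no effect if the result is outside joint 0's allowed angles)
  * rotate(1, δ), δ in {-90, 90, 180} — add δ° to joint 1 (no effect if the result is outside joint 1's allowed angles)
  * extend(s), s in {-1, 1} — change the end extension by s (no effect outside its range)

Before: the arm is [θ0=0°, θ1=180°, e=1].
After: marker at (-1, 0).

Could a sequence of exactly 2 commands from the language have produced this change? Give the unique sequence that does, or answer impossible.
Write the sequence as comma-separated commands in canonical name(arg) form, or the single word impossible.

rotate(0, 90), rotate(0, 90)

from: [θ0=0°, θ1=180°, e=1]
[1] after rotate(0, 90): [θ0=90°, θ1=180°, e=1]
[2] after rotate(0, 90): [θ0=180°, θ1=180°, e=1]
no other 2-command option fits: unique.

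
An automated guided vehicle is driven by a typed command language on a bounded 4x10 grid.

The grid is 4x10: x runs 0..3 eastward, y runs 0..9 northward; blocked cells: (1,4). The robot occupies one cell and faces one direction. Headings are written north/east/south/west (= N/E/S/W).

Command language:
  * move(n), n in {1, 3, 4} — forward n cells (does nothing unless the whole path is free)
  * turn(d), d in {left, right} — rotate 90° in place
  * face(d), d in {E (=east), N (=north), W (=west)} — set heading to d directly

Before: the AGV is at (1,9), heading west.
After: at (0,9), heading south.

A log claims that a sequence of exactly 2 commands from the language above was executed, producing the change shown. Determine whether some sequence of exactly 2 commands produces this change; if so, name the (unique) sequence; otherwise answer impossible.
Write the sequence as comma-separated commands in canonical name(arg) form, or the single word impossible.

move(1), turn(left)

key: position moved to (0,9) AND the heading swung to S — translation plus rotation needed
begin: at (1,9), heading west
t=1 move(1) ⇒ at (0,9), heading west
t=2 turn(left) ⇒ at (0,9), heading south
no rival 2-sequence matches.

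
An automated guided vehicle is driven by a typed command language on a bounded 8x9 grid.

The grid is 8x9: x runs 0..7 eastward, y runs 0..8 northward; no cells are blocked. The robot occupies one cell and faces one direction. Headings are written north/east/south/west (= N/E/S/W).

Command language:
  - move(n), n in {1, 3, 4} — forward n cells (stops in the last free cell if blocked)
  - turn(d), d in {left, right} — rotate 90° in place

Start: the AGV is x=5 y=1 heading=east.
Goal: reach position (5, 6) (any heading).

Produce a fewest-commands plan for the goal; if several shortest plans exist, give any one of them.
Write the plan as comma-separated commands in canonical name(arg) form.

start: x=5 y=1 heading=east
1. turn(left) → x=5 y=1 heading=north
2. move(1) → x=5 y=2 heading=north
3. move(4) → x=5 y=6 heading=north
nothing shorter than 3 reaches the goal.

turn(left), move(1), move(4)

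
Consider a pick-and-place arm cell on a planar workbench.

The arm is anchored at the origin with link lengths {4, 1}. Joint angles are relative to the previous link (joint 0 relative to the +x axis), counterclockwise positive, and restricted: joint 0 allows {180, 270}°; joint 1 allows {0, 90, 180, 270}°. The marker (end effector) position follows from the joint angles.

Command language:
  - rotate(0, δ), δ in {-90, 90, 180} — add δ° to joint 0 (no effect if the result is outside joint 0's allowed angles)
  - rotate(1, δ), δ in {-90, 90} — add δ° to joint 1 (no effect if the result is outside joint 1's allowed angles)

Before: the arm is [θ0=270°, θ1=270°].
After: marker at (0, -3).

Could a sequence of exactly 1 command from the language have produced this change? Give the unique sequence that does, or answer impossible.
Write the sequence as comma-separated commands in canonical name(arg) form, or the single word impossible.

from: [θ0=270°, θ1=270°]
1. rotate(1, -90) → [θ0=270°, θ1=180°]
no other 1-command option fits: unique.

rotate(1, -90)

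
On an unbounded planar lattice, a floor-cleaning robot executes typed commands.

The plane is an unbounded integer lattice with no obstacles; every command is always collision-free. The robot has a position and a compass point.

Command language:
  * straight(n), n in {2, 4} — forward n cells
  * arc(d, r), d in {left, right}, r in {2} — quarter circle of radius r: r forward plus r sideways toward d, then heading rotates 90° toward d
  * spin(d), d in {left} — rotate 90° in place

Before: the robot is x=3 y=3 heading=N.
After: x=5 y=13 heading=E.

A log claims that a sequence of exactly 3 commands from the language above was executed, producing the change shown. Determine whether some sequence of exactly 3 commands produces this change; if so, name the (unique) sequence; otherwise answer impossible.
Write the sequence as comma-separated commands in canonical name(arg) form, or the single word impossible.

straight(4), straight(4), arc(right, 2)

key: order matters: swapping straight(4) and arc(right, 2) lands elsewhere
from: x=3 y=3 heading=N
step 1 (straight(4)): x=3 y=7 heading=N
step 2 (straight(4)): x=3 y=11 heading=N
step 3 (arc(right, 2)): x=5 y=13 heading=E
all 125 alternatives checked — unique.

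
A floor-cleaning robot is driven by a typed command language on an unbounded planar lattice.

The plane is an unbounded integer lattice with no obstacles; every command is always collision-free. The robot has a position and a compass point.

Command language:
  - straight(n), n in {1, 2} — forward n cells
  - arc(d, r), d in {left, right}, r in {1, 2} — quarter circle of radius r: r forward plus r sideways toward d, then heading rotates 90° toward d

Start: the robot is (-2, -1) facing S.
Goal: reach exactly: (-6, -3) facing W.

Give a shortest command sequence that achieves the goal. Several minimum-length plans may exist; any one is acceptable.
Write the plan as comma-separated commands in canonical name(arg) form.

start: (-2, -1) facing S
1. arc(right, 2) → (-4, -3) facing W
2. straight(2) → (-6, -3) facing W
minimal: 2 command(s), checked below 2.

arc(right, 2), straight(2)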